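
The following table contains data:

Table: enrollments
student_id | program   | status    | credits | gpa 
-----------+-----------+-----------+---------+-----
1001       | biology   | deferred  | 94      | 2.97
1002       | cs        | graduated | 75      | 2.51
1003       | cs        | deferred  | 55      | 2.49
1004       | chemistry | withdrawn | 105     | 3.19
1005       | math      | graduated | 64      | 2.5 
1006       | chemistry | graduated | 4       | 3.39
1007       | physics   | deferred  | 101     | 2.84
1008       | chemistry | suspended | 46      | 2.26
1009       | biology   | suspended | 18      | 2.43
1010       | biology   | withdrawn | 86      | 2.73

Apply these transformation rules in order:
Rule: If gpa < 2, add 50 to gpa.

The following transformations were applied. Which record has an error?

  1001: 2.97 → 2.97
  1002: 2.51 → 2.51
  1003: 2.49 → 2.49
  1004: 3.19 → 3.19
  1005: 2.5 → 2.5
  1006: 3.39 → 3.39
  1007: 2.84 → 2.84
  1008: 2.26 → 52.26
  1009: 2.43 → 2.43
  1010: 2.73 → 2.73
Record 1008 has an error. The correct transformed value should be 2.26, not 52.26.

Step 1: Check each record against the rule
Step 2: Record 1008 has gpa = 2.26
Step 3: Since 2.26 >= 2, the bonus should not have been applied
Step 4: Correct value = 2.26, but claimed value = 52.26
Conclusion: Record 1008 has the error.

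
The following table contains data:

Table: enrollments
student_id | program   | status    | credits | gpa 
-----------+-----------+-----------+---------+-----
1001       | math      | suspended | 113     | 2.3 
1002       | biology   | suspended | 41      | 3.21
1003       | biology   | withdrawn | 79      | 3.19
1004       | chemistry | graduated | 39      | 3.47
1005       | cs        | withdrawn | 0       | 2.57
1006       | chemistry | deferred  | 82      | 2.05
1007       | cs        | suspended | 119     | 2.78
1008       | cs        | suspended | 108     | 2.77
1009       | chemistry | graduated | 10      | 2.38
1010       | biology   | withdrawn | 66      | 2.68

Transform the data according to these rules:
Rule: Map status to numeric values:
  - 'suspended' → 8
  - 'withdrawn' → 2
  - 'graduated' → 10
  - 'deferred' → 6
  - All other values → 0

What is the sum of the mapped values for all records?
64

Step 1: Apply mapping to each record
Step 2: Count by status:
  'suspended': 4 records × 8 = 32
  'withdrawn': 3 records × 2 = 6
  'graduated': 2 records × 10 = 20
  'deferred': 1 records × 6 = 6
Step 3: Sum all mapped values = 64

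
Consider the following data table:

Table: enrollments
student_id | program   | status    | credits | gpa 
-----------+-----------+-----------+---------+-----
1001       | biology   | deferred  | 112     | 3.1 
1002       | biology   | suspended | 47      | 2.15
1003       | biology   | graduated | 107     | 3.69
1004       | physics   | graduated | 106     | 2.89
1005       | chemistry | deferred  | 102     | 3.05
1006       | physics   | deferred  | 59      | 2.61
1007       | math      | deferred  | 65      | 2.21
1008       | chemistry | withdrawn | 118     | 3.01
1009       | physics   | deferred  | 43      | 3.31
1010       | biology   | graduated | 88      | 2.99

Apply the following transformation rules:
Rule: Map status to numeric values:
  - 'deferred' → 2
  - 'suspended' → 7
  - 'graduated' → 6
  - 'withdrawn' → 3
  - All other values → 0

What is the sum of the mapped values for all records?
38

Step 1: Apply mapping to each record
Step 2: Count by status:
  'deferred': 5 records × 2 = 10
  'suspended': 1 records × 7 = 7
  'graduated': 3 records × 6 = 18
  'withdrawn': 1 records × 3 = 3
Step 3: Sum all mapped values = 38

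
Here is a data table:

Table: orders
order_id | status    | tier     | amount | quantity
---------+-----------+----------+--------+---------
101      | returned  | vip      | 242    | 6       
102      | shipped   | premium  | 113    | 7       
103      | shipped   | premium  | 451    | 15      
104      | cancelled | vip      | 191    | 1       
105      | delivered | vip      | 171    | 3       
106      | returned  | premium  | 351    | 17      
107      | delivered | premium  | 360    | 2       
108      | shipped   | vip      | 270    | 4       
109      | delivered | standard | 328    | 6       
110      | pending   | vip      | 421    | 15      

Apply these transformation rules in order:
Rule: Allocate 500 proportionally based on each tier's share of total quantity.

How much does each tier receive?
premium: 269.74, standard: 39.47, vip: 190.79

Step 1: Calculate total quantity = 76
Step 2: Calculate each tier's proportion:
  premium: 41/76 = 53.95% → 269.74
  standard: 6/76 = 7.89% → 39.47
  vip: 29/76 = 38.16% → 190.79
Step 3: Verify: sum of allocations ≈ 500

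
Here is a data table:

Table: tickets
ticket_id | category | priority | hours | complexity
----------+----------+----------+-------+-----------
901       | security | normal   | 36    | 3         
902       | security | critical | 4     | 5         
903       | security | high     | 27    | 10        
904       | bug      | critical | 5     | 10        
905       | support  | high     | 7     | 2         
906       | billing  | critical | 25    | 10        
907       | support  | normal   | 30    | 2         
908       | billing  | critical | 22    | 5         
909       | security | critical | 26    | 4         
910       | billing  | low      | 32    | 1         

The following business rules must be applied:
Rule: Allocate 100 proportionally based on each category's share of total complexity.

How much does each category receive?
billing: 30.77, bug: 19.23, security: 42.31, support: 7.69

Step 1: Calculate total complexity = 52
Step 2: Calculate each category's proportion:
  billing: 16/52 = 30.77% → 30.77
  bug: 10/52 = 19.23% → 19.23
  security: 22/52 = 42.31% → 42.31
  support: 4/52 = 7.69% → 7.69
Step 3: Verify: sum of allocations ≈ 100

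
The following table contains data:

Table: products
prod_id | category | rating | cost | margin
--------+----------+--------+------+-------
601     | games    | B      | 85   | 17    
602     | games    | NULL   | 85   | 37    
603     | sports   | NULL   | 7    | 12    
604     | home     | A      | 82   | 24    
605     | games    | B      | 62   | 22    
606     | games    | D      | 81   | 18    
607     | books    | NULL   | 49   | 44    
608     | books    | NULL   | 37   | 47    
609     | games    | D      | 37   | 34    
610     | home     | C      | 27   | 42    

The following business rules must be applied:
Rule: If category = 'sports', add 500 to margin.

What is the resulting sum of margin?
797

Step 1: Count records where category = 'sports': 1
Step 2: Total bonus added: 1 × 500 = 500
Step 3: Original sum of margin: 297
Step 4: Final sum = 297 + 500 = 797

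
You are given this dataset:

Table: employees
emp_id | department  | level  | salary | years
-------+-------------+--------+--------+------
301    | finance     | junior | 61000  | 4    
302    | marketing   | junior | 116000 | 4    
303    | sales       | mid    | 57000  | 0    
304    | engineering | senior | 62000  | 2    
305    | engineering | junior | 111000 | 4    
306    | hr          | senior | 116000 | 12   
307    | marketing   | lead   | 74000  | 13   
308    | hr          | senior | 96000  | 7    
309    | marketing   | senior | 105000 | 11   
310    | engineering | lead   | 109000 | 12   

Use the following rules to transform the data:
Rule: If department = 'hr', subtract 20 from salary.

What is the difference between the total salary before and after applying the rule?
40

Step 1: Original sum of salary = 907000
Step 2: 2 records have department = 'hr'
Step 3: Each affected record changes by -20
Step 4: Total change = 2 × -20 = -40
Step 5: New sum = 907000 + -40 = 906960
Step 6: Difference = |906960 - 907000| = 40
        (Sum decreased by 40)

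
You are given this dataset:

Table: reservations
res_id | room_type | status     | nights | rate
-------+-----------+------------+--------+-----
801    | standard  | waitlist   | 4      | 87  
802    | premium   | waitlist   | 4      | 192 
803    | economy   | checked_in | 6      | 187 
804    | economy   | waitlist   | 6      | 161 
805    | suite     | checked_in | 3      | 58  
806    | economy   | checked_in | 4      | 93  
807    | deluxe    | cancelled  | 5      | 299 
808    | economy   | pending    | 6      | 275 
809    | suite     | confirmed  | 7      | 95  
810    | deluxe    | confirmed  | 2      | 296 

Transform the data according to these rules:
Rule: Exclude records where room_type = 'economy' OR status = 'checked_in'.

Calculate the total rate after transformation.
969

Step 1: Find records where room_type = 'economy' OR status = 'checked_in'
Step 2: 5 records match, summing to 774
Step 3: Original sum: 1743
Step 4: Remaining sum = 1743 - 774 = 969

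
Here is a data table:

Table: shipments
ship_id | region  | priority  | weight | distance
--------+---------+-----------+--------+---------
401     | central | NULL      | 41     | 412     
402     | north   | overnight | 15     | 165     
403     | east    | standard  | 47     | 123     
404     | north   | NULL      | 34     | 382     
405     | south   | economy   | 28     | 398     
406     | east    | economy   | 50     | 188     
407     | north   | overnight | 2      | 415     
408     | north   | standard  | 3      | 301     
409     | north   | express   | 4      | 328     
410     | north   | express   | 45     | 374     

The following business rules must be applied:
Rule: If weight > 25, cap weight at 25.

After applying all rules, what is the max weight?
25

Step 1: Original maximum weight = 50
Step 2: Apply cap at 25
Step 3: 6 records had weight > 25 and were capped
Step 4: Maximum after transformation = 25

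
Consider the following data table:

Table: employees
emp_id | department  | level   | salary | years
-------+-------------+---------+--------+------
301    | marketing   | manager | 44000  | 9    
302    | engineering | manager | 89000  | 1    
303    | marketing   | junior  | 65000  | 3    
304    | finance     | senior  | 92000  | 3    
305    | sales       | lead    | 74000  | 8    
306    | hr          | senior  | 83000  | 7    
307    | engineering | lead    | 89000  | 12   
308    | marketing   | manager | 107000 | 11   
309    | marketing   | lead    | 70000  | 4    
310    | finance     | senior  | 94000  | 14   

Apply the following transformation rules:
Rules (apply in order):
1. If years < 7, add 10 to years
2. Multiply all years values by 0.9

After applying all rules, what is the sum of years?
100.8

Step 1: Apply Rule 1 - Add 10 to records with years < 7
  - 4 records affected: 11 + (4 × 10) = 51
  - Unaffected records: 61
  - Sum after Rule 1: 112
Step 2: Apply Rule 2 - Multiply all by 0.9
  - 112 × 0.9 = 100.8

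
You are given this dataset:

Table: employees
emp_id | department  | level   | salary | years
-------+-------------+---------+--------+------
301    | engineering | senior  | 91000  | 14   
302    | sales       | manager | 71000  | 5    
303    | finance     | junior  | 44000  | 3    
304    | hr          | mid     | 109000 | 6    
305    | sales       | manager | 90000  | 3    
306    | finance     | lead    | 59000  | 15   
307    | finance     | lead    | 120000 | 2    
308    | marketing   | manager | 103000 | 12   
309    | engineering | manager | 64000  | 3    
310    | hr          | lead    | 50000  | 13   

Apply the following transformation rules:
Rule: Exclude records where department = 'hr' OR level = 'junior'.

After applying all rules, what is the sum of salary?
598000

Step 1: Find records where department = 'hr' OR level = 'junior'
Step 2: 3 records match, summing to 203000
Step 3: Original sum: 801000
Step 4: Remaining sum = 801000 - 203000 = 598000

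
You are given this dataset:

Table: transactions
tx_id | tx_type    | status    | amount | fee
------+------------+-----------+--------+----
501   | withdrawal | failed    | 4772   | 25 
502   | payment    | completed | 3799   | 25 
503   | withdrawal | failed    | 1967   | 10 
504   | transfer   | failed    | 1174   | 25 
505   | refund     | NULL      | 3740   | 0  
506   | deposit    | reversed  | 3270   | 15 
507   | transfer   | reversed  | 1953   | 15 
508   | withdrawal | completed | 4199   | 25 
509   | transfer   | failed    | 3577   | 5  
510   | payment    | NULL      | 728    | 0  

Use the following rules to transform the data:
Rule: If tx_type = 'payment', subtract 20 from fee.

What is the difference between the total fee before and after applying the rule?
40

Step 1: Original sum of fee = 145
Step 2: 2 records have tx_type = 'payment'
Step 3: Each affected record changes by -20
Step 4: Total change = 2 × -20 = -40
Step 5: New sum = 145 + -40 = 105
Step 6: Difference = |105 - 145| = 40
        (Sum decreased by 40)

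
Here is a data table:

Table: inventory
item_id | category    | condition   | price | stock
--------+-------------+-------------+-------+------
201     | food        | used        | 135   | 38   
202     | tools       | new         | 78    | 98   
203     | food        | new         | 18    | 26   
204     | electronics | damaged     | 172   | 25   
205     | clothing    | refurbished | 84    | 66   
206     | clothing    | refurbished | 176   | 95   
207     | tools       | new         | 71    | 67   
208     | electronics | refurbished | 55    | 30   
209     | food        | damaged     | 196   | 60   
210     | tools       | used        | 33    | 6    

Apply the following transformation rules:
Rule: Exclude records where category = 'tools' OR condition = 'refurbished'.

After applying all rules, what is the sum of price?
521

Step 1: Find records where category = 'tools' OR condition = 'refurbished'
Step 2: 6 records match, summing to 497
Step 3: Original sum: 1018
Step 4: Remaining sum = 1018 - 497 = 521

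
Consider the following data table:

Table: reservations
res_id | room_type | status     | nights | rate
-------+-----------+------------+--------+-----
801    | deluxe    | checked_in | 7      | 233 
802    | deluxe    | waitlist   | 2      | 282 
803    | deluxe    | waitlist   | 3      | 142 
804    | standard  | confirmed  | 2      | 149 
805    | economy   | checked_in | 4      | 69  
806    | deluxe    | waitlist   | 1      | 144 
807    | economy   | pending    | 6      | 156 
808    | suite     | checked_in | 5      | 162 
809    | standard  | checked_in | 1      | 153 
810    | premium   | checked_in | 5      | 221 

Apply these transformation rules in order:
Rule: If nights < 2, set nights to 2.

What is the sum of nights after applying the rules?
38

Step 1: 2 records have nights < 2
Step 2: These records originally summed to 2
Step 3: After setting to minimum: 2 × 2 = 4
Step 4: Unaffected records sum: 34
Step 5: Final sum = 4 + 34 = 38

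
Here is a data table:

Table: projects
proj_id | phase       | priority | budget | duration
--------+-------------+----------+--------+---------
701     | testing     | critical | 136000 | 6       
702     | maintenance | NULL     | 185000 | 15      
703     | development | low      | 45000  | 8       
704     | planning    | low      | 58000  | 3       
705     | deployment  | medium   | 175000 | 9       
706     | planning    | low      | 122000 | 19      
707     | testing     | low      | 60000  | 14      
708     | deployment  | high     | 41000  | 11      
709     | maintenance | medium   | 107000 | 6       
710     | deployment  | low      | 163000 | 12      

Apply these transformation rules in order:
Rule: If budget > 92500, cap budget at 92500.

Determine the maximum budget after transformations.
92500

Step 1: Original maximum budget = 185000
Step 2: Apply cap at 92500
Step 3: 6 records had budget > 92500 and were capped
Step 4: Maximum after transformation = 92500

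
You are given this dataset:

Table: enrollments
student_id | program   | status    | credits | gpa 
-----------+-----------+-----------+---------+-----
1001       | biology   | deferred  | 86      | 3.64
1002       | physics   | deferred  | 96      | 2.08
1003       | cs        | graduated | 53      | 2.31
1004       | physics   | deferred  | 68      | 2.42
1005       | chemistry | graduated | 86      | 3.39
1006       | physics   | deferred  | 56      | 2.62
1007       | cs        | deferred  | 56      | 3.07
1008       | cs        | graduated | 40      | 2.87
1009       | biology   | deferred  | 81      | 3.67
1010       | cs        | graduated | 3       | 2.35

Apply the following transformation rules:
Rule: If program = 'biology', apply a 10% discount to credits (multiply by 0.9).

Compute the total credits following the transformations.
608.3

Step 1: Records with program = 'biology' have total credits = 167
Step 2: Apply multiplier: 167 × 0.9 = 150.3
Step 3: Other records total: 458
Step 4: Final sum = 150.3 + 458 = 608.3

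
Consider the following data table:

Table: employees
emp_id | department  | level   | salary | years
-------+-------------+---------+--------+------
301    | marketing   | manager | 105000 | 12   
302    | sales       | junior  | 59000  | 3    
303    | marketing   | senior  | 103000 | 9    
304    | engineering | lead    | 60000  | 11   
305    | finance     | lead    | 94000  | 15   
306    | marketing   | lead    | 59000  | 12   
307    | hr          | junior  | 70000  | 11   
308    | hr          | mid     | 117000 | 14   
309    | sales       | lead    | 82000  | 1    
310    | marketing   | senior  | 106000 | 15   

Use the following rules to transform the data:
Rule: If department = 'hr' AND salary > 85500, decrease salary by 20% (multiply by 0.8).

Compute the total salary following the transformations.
831600.0

Step 1: Find records where department = 'hr' AND salary > 85500
Step 2: 1 records match, summing to 117000
Step 3: After multiplier: 117000 × 0.8 = 93600.0
Step 4: Unaffected records sum: 738000
Step 5: Final sum = 93600.0 + 738000 = 831600.0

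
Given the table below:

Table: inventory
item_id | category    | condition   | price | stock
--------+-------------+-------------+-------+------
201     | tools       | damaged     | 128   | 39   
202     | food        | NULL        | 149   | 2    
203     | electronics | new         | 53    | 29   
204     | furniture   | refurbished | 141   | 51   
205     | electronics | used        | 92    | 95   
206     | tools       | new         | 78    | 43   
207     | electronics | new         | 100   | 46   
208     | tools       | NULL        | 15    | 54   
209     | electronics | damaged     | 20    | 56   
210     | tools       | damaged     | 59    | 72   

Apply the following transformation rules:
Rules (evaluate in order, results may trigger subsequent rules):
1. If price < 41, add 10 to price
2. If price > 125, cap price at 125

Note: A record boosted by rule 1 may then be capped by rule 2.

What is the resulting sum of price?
812

Step 1: Apply rule 1 to records with price < 41
  - 2 records get bonus of 10
  - Of these, 0 records then exceed 125 and get capped
Step 2: Apply rule 2 to records with price > 125
  - 3 records (original) are capped
Step 3: Calculate final sum = 812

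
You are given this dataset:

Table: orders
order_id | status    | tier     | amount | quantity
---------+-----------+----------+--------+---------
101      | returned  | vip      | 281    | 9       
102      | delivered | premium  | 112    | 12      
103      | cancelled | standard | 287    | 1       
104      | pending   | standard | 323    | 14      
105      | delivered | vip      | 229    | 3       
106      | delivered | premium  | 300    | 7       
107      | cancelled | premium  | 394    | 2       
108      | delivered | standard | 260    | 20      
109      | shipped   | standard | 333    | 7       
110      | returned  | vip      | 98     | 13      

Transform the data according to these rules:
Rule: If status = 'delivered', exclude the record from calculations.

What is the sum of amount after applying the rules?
1716

Step 1: Identify records where status = 'delivered'
Step 2: The excluded records sum to 901
Step 3: Original total amount = 2617
Step 4: Remaining total = 2617 - 901 = 1716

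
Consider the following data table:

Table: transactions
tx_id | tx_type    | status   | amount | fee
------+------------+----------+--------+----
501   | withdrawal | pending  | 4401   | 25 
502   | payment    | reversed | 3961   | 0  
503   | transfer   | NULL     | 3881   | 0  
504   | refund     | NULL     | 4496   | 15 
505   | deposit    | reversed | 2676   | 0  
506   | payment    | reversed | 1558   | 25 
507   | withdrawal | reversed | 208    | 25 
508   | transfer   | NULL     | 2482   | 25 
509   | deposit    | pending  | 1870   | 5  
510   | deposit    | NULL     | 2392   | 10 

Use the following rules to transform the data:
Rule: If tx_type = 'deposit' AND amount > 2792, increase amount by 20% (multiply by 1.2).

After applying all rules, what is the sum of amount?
27925

Step 1: Find records where tx_type = 'deposit' AND amount > 2792
Step 2: 0 records match, summing to 0
Step 3: After multiplier: 0 × 1.2 = 0.0
Step 4: Unaffected records sum: 27925
Step 5: Final sum = 0.0 + 27925 = 27925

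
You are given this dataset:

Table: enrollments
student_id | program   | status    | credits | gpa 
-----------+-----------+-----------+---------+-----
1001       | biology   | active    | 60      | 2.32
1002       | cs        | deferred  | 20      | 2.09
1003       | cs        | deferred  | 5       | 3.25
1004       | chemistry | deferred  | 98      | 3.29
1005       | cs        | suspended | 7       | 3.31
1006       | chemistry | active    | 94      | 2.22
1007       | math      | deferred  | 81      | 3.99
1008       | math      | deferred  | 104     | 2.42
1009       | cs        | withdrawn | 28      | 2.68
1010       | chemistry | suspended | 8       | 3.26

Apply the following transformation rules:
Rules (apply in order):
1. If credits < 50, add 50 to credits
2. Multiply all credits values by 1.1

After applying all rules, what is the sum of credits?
830.5

Step 1: Apply Rule 1 - Add 50 to records with credits < 50
  - 5 records affected: 68 + (5 × 50) = 318
  - Unaffected records: 437
  - Sum after Rule 1: 755
Step 2: Apply Rule 2 - Multiply all by 1.1
  - 755 × 1.1 = 830.5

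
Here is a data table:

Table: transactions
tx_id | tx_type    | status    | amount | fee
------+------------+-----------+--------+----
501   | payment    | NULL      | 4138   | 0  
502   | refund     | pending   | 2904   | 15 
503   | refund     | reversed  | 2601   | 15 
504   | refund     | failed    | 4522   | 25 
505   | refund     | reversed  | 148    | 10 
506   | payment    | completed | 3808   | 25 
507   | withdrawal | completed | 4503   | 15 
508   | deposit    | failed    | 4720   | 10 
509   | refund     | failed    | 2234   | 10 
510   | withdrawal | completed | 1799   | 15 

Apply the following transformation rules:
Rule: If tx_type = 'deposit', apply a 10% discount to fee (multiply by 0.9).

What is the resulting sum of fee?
139.0

Step 1: Records with tx_type = 'deposit' have total fee = 10
Step 2: Apply multiplier: 10 × 0.9 = 9.0
Step 3: Other records total: 130
Step 4: Final sum = 9.0 + 130 = 139.0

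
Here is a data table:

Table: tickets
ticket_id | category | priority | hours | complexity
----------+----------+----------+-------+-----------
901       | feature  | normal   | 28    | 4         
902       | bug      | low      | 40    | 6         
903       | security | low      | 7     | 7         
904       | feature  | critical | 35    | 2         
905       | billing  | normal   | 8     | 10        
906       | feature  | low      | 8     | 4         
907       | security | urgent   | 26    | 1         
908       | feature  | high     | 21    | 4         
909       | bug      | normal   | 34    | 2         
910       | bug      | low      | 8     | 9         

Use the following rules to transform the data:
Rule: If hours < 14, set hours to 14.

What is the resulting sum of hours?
240

Step 1: 4 records have hours < 14
Step 2: These records originally summed to 31
Step 3: After setting to minimum: 4 × 14 = 56
Step 4: Unaffected records sum: 184
Step 5: Final sum = 56 + 184 = 240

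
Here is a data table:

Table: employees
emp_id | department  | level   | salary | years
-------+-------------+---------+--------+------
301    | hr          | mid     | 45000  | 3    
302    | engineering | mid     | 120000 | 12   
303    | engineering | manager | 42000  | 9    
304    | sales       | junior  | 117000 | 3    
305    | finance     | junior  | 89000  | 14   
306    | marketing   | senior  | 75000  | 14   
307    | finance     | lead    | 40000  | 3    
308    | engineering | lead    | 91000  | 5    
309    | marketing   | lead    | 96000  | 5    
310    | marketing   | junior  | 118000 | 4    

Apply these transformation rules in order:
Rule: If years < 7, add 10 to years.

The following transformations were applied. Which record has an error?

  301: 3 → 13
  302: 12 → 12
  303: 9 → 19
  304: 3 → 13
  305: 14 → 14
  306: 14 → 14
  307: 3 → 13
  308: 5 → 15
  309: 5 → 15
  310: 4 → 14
Record 303 has an error. The correct transformed value should be 9, not 19.

Step 1: Check each record against the rule
Step 2: Record 303 has years = 9
Step 3: Since 9 >= 7, the bonus should not have been applied
Step 4: Correct value = 9, but claimed value = 19
Conclusion: Record 303 has the error.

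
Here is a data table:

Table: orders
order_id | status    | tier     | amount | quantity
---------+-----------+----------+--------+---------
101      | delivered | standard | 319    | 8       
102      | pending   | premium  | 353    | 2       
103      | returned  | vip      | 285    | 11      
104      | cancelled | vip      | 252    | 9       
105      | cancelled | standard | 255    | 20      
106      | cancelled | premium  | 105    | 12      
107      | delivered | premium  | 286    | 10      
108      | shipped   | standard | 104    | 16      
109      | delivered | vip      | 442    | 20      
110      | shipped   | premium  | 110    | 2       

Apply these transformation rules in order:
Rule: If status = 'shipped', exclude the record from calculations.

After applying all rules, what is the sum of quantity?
92

Step 1: Identify records where status = 'shipped'
Step 2: The excluded records sum to 18
Step 3: Original total quantity = 110
Step 4: Remaining total = 110 - 18 = 92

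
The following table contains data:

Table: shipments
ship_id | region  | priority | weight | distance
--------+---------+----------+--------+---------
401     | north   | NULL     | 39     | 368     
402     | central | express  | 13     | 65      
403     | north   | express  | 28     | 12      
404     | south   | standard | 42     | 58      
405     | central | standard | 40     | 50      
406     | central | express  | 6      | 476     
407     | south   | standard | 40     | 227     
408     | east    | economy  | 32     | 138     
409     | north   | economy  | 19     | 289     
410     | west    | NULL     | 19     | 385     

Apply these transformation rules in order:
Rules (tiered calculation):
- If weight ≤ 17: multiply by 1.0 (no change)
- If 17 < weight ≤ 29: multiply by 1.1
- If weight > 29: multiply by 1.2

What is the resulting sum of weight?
323.2

Step 1: Tier 1 (weight ≤ 17): 2 records, sum = 19 × 1.0 = 19.0
Step 2: Tier 2 (17 < weight ≤ 29): 3 records, sum = 66 × 1.1 = 72.6
Step 3: Tier 3 (weight > 29): 5 records, sum = 193 × 1.2 = 231.6
Step 4: Final sum = 19.0 + 72.6 + 231.6 = 323.2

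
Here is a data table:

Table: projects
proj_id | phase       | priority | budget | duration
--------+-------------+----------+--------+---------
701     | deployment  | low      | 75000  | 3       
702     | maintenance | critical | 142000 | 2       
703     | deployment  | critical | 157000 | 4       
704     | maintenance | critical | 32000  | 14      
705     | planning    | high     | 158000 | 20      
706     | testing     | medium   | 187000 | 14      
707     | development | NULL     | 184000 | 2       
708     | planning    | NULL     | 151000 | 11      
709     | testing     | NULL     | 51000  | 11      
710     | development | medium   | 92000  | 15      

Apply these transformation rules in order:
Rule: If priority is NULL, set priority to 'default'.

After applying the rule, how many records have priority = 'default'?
3

Step 1: Count records where priority IS NULL
Step 2: Found 3 records with NULL priority
Step 3: These records will have priority set to 'default'
Step 4: Records already having priority = 'default': 0
Step 5: Answer: 3 + 0 = 3 records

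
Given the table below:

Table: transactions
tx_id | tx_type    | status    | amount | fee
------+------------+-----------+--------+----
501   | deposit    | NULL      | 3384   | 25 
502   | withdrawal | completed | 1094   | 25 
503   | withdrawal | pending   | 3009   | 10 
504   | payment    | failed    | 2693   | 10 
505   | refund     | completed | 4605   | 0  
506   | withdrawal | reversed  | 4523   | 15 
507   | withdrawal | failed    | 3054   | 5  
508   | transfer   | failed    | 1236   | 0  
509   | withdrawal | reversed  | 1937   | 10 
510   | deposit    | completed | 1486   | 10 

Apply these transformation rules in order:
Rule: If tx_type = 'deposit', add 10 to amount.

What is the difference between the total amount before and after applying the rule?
20

Step 1: Original sum of amount = 27021
Step 2: 2 records have tx_type = 'deposit'
Step 3: Each affected record changes by 10
Step 4: Total change = 2 × 10 = 20
Step 5: New sum = 27021 + 20 = 27041
Step 6: Difference = |27041 - 27021| = 20
        (Sum increased by 20)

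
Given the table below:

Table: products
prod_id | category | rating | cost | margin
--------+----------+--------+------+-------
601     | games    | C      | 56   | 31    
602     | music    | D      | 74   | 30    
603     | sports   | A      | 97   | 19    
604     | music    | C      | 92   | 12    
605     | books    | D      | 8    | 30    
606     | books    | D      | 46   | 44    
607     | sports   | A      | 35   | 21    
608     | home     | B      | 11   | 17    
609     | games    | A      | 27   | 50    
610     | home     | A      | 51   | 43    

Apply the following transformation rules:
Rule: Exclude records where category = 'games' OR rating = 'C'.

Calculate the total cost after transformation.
322

Step 1: Find records where category = 'games' OR rating = 'C'
Step 2: 3 records match, summing to 175
Step 3: Original sum: 497
Step 4: Remaining sum = 497 - 175 = 322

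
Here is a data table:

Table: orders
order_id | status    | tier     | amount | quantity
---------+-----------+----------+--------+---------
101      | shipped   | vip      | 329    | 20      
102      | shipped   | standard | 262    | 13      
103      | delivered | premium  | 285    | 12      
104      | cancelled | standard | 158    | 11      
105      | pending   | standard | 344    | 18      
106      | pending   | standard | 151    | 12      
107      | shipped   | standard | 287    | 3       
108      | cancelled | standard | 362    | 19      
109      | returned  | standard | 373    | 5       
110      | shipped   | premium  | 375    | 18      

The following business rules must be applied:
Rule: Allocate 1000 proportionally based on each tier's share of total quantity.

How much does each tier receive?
premium: 229.01, standard: 618.32, vip: 152.67

Step 1: Calculate total quantity = 131
Step 2: Calculate each tier's proportion:
  premium: 30/131 = 22.90% → 229.01
  standard: 81/131 = 61.83% → 618.32
  vip: 20/131 = 15.27% → 152.67
Step 3: Verify: sum of allocations ≈ 1000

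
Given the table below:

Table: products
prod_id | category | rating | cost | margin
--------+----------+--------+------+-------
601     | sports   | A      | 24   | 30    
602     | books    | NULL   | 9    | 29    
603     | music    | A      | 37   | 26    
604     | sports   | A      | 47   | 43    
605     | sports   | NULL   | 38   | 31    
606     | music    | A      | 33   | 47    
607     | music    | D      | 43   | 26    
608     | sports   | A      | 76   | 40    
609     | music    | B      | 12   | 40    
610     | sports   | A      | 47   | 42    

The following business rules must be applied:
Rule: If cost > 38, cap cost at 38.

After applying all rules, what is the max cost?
38

Step 1: Original maximum cost = 76
Step 2: Apply cap at 38
Step 3: 4 records had cost > 38 and were capped
Step 4: Maximum after transformation = 38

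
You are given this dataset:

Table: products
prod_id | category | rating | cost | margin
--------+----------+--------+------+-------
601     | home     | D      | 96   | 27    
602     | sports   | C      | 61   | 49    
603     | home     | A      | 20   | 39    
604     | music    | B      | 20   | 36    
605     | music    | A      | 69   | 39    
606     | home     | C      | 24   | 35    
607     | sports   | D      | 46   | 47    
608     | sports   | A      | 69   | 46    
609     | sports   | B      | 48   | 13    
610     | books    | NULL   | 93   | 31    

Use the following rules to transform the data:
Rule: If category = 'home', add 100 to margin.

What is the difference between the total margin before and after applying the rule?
300

Step 1: Original sum of margin = 362
Step 2: 3 records have category = 'home'
Step 3: Each affected record changes by 100
Step 4: Total change = 3 × 100 = 300
Step 5: New sum = 362 + 300 = 662
Step 6: Difference = |662 - 362| = 300
        (Sum increased by 300)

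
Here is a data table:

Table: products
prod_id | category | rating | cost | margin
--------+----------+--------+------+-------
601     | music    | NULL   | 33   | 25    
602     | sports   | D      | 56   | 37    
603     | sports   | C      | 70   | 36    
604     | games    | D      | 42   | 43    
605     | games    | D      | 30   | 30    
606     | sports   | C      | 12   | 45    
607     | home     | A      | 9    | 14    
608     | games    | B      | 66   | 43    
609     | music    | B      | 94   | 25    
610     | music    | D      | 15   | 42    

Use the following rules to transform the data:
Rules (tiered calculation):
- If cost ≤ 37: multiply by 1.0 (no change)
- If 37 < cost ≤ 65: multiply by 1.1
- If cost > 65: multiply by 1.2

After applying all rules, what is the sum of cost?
482.8

Step 1: Tier 1 (cost ≤ 37): 5 records, sum = 99 × 1.0 = 99.0
Step 2: Tier 2 (37 < cost ≤ 65): 2 records, sum = 98 × 1.1 = 107.8
Step 3: Tier 3 (cost > 65): 3 records, sum = 230 × 1.2 = 276.0
Step 4: Final sum = 99.0 + 107.8 + 276.0 = 482.8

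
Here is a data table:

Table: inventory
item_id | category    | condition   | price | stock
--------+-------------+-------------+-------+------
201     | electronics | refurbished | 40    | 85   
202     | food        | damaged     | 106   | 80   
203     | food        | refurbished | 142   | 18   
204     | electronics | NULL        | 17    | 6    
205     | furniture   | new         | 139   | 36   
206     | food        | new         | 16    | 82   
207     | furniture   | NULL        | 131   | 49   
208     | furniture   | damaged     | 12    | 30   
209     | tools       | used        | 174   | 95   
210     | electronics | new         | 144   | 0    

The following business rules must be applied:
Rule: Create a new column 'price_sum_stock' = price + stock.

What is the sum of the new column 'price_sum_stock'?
1402

Step 1: For each record, compute price + stock
Example calculations:
  40 + 85 = 125
  106 + 80 = 186
  142 + 18 = 160
  ...
Step 2: Sum all derived values
Step 3: Total = 1402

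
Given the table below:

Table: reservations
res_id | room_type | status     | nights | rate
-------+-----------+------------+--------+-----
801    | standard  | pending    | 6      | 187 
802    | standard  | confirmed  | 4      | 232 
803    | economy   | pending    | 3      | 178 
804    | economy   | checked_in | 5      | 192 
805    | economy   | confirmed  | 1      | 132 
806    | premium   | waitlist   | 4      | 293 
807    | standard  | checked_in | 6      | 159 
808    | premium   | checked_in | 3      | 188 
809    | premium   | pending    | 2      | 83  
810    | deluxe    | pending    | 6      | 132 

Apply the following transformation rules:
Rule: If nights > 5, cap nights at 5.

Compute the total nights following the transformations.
37

Step 1: 3 records have nights > 5
Step 2: These records originally summed to 18
Step 3: After capping: 3 × 5 = 15
Step 4: Unaffected records sum: 22
Step 5: Final sum = 15 + 22 = 37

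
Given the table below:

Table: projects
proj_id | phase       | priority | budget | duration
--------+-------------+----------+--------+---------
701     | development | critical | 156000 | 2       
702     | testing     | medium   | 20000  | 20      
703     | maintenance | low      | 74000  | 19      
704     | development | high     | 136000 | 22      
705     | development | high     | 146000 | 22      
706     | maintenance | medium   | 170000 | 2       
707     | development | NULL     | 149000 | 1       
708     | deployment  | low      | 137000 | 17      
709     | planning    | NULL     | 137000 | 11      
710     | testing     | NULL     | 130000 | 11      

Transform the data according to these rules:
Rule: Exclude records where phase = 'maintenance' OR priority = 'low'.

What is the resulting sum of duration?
89

Step 1: Find records where phase = 'maintenance' OR priority = 'low'
Step 2: 3 records match, summing to 38
Step 3: Original sum: 127
Step 4: Remaining sum = 127 - 38 = 89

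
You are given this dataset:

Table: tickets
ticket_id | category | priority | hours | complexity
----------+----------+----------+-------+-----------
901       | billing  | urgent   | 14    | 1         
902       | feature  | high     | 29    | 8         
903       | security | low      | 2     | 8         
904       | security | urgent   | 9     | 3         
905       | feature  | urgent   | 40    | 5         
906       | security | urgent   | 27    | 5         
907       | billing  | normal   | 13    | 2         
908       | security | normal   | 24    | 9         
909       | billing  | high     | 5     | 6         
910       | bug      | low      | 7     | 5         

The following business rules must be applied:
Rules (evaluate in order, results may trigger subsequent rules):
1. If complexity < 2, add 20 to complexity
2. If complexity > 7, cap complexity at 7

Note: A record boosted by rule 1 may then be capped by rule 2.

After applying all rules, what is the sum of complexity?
54

Step 1: Apply rule 1 to records with complexity < 2
  - 1 records get bonus of 20
  - Of these, 1 records then exceed 7 and get capped
Step 2: Apply rule 2 to records with complexity > 7
  - 3 records (original) are capped
Step 3: Calculate final sum = 54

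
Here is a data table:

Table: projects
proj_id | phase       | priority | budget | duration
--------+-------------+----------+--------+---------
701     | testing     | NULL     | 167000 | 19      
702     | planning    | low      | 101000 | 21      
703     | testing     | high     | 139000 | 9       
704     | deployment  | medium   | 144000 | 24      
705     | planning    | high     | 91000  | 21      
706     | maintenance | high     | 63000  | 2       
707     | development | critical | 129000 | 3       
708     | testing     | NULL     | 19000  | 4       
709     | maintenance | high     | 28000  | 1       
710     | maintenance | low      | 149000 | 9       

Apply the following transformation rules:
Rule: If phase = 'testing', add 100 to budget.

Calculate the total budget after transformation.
1030300

Step 1: Count records where phase = 'testing': 3
Step 2: Total bonus added: 3 × 100 = 300
Step 3: Original sum of budget: 1030000
Step 4: Final sum = 1030000 + 300 = 1030300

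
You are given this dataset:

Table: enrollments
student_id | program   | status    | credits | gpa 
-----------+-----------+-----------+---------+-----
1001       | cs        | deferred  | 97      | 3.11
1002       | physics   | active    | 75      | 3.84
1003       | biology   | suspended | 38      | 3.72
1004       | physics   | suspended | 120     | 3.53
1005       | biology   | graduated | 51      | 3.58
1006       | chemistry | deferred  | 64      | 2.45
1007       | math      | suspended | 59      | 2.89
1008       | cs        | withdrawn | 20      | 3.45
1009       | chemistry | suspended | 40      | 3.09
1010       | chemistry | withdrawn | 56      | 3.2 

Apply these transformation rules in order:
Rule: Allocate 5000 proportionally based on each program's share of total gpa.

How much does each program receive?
biology: 1110.77, chemistry: 1329.88, cs: 998.17, math: 439.74, physics: 1121.42

Step 1: Calculate total gpa = 32.86
Step 2: Calculate each program's proportion:
  biology: 7.3/32.86 = 22.22% → 1110.77
  chemistry: 8.74/32.86 = 26.60% → 1329.88
  cs: 6.56/32.86 = 19.96% → 998.17
  math: 2.89/32.86 = 8.79% → 439.74
  physics: 7.37/32.86 = 22.43% → 1121.42
Step 3: Verify: sum of allocations ≈ 5000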